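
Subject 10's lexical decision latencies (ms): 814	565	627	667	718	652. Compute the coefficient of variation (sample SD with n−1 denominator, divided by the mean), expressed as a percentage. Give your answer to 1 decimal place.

n = 6, Σ = 4043, M = 673.8333
Σ(x−M)² = 36158.833; s = √(36158.833/5) = 85.0398
CV = 85.0398 / 673.8333 = 0.12620 = 12.620%

12.6%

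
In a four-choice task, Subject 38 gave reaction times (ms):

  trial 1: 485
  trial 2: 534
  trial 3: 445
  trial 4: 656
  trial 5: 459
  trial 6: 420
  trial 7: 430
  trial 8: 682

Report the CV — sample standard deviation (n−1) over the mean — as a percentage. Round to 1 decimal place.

19.9%

n = 8, Σ = 4111, M = 513.8750
Σ(x−M)² = 73306.875; s = √(73306.875/7) = 102.3348
CV = 102.3348 / 513.8750 = 0.19914 = 19.914%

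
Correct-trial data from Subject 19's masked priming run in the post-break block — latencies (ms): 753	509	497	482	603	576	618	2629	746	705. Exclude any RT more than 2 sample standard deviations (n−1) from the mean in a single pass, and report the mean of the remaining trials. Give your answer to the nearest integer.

n = 10, ΣRT = 8118, M = 811.800
Σ(x−M)² = 3757721.60; s = √(3757721.60/9) = 646.161
Cutoffs: 811.800 ± 2·646.161 → [-480.5, 2104.1]
Outside: 2629 → excluded.
Retained (n=9): Σ = 5489, mean = 5489/9 = 609.889

610 ms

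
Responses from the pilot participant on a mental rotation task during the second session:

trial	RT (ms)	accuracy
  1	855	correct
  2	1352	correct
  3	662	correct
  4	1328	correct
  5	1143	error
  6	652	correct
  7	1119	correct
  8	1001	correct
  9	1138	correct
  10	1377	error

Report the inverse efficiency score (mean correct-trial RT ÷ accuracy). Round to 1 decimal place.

Correct trials (n=8): 855, 1352, 662, 1328, 652, 1119, 1001, 1138
Mean correct RT = 8107/8 = 1013.3750 ms
Proportion correct = 8/10
IES = 1013.3750 / (8/10) = 1266.719 ms

1266.7 ms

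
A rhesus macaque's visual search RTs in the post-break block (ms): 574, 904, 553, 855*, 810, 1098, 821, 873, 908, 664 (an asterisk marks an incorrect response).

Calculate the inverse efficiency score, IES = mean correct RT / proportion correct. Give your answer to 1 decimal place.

889.5 ms

Correct trials (n=9): 574, 904, 553, 810, 1098, 821, 873, 908, 664
Mean correct RT = 7205/9 = 800.5556 ms
Proportion correct = 9/10
IES = 800.5556 / (9/10) = 889.506 ms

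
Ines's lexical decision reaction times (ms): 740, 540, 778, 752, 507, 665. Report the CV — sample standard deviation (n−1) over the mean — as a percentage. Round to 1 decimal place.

n = 6, Σ = 3982, M = 663.6667
Σ(x−M)² = 66541.333; s = √(66541.333/5) = 115.3615
CV = 115.3615 / 663.6667 = 0.17382 = 17.382%

17.4%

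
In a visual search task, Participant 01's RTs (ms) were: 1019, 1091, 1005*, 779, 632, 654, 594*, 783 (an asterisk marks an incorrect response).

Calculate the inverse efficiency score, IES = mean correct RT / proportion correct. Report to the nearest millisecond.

1102 ms

Correct trials (n=6): 1019, 1091, 779, 632, 654, 783
Mean correct RT = 4958/6 = 826.3333 ms
Proportion correct = 6/8
IES = 826.3333 / (6/8) = 1101.778 ms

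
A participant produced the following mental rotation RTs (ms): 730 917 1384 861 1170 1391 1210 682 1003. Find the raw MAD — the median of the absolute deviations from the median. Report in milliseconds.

207 ms

Sorted: 682, 730, 861, 917, 1003, 1170, 1210, 1384, 1391 → median = 1003
|x − 1003|: 273, 86, 381, 142, 167, 388, 207, 321, 0
Sorted deviations: 0, 86, 142, 167, 207, 273, 321, 381, 388 → MAD = 207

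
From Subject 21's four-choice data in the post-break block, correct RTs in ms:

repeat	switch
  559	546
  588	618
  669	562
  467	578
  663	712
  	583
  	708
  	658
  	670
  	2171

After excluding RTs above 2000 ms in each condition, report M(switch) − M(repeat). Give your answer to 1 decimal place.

36.9 ms

switch: exclude 2171
M(repeat) = 2946/5 = 589.200
M(switch) = 5635/9 = 626.111
Difference = 626.111 − 589.200 = 36.911 ms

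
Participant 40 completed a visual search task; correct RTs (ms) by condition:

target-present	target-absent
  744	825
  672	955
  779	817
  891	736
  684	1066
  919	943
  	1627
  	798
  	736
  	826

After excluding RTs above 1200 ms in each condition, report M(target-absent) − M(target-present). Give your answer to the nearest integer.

74 ms

target-absent: exclude 1627
M(target-present) = 4689/6 = 781.500
M(target-absent) = 7702/9 = 855.778
Difference = 855.778 − 781.500 = 74.278 ms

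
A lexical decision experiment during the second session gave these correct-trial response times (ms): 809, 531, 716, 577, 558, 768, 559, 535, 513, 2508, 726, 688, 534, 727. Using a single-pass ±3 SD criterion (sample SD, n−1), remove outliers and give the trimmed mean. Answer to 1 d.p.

633.9 ms

n = 14, ΣRT = 10749, M = 767.786
Σ(x−M)² = 3396330.36; s = √(3396330.36/13) = 511.132
Cutoffs: 767.786 ± 3·511.132 → [-765.6, 2301.2]
Outside: 2508 → excluded.
Retained (n=13): Σ = 8241, mean = 8241/13 = 633.923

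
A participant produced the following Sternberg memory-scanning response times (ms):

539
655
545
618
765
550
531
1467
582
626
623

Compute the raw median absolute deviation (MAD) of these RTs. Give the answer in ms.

Sorted: 531, 539, 545, 550, 582, 618, 623, 626, 655, 765, 1467 → median = 618
|x − 618|: 79, 37, 73, 0, 147, 68, 87, 849, 36, 8, 5
Sorted deviations: 0, 5, 8, 36, 37, 68, 73, 79, 87, 147, 849 → MAD = 68

68 ms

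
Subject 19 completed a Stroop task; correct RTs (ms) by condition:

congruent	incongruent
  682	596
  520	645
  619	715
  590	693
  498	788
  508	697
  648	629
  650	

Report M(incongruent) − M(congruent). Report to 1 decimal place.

91.1 ms

M(congruent) = 4715/8 = 589.375
M(incongruent) = 4763/7 = 680.429
Difference = 680.429 − 589.375 = 91.054 ms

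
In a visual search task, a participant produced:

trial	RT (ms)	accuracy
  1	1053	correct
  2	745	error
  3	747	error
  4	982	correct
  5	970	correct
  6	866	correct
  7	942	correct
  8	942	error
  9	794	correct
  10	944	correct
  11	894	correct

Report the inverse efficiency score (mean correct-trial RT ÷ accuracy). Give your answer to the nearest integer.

Correct trials (n=8): 1053, 982, 970, 866, 942, 794, 944, 894
Mean correct RT = 7445/8 = 930.6250 ms
Proportion correct = 8/11
IES = 930.6250 / (8/11) = 1279.609 ms

1280 ms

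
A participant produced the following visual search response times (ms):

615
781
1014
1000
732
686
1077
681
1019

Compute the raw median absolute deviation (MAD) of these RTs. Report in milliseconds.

Sorted: 615, 681, 686, 732, 781, 1000, 1014, 1019, 1077 → median = 781
|x − 781|: 166, 0, 233, 219, 49, 95, 296, 100, 238
Sorted deviations: 0, 49, 95, 100, 166, 219, 233, 238, 296 → MAD = 166

166 ms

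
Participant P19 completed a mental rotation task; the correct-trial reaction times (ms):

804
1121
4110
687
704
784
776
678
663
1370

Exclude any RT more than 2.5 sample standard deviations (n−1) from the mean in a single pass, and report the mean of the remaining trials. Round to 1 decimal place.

843.0 ms

n = 10, ΣRT = 11697, M = 1169.700
Σ(x−M)² = 10073746.10; s = √(10073746.10/9) = 1057.972
Cutoffs: 1169.700 ± 2.5·1057.972 → [-1475.2, 3814.6]
Outside: 4110 → excluded.
Retained (n=9): Σ = 7587, mean = 7587/9 = 843.000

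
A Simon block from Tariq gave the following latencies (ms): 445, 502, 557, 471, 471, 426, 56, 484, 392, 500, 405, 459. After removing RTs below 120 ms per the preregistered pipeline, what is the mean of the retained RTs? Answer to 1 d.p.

464.7 ms

Excluded: 56
Retained (n=11): Σ = 5112
Mean = 5112/11 = 464.7273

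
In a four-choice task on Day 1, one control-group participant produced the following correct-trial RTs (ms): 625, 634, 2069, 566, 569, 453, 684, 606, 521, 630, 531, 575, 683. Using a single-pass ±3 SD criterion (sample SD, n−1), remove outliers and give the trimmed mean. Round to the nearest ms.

590 ms

n = 13, ΣRT = 9146, M = 703.538
Σ(x−M)² = 2070613.23; s = √(2070613.23/12) = 415.393
Cutoffs: 703.538 ± 3·415.393 → [-542.6, 1949.7]
Outside: 2069 → excluded.
Retained (n=12): Σ = 7077, mean = 7077/12 = 589.750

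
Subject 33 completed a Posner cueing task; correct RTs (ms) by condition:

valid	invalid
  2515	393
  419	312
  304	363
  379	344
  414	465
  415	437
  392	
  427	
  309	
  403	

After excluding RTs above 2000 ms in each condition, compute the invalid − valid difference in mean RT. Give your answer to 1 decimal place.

valid: exclude 2515
M(valid) = 3462/9 = 384.667
M(invalid) = 2314/6 = 385.667
Difference = 385.667 − 384.667 = 1.000 ms

1.0 ms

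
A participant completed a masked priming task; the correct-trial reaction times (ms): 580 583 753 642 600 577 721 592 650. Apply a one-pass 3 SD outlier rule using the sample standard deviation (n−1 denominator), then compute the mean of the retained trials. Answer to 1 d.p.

n = 9, ΣRT = 5698, M = 633.111
Σ(x−M)² = 33728.89; s = √(33728.89/8) = 64.932
Cutoffs: 633.111 ± 3·64.932 → [438.3, 827.9]
No RTs fall outside the cutoffs; all 9 retained. Mean = 5698/9 = 633.111

633.1 ms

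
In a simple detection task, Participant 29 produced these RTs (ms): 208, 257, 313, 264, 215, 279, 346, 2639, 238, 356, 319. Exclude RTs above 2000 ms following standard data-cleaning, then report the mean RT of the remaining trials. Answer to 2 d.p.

Excluded: 2639
Retained (n=10): Σ = 2795
Mean = 2795/10 = 279.5000

279.50 ms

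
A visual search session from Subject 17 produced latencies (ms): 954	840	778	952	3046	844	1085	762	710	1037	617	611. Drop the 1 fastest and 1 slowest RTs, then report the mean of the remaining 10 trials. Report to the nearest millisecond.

858 ms

Sorted: 611, 617, 710, 762, 778, 840, 844, 952, 954, 1037, 1085, 3046
Drop lowest 1 (611) and highest 1 (3046)
Remaining (n=10): Σ = 8579, mean = 8579/10 = 857.900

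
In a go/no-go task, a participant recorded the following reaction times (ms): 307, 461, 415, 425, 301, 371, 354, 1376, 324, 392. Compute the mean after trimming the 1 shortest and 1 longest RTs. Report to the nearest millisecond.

381 ms

Sorted: 301, 307, 324, 354, 371, 392, 415, 425, 461, 1376
Drop lowest 1 (301) and highest 1 (1376)
Remaining (n=8): Σ = 3049, mean = 3049/8 = 381.125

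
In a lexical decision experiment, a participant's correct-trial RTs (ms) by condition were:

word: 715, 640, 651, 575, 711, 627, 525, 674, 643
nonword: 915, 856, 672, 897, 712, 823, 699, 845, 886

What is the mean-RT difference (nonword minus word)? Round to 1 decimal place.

171.6 ms

M(word) = 5761/9 = 640.111
M(nonword) = 7305/9 = 811.667
Difference = 811.667 − 640.111 = 171.556 ms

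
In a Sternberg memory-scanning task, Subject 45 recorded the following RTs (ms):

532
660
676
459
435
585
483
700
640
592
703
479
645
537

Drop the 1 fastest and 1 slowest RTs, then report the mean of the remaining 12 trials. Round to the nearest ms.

Sorted: 435, 459, 479, 483, 532, 537, 585, 592, 640, 645, 660, 676, 700, 703
Drop lowest 1 (435) and highest 1 (703)
Remaining (n=12): Σ = 6988, mean = 6988/12 = 582.333

582 ms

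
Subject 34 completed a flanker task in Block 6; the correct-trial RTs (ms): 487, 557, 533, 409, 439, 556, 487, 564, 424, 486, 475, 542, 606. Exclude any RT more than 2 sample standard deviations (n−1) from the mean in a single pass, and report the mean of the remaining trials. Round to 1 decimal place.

505.0 ms

n = 13, ΣRT = 6565, M = 505.000
Σ(x−M)² = 43182.00; s = √(43182.00/12) = 59.987
Cutoffs: 505.000 ± 2·59.987 → [385.0, 625.0]
No RTs fall outside the cutoffs; all 13 retained. Mean = 6565/13 = 505.000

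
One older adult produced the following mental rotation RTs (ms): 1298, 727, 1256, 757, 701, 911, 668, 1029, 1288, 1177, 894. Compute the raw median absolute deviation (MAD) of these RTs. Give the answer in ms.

210 ms

Sorted: 668, 701, 727, 757, 894, 911, 1029, 1177, 1256, 1288, 1298 → median = 911
|x − 911|: 387, 184, 345, 154, 210, 0, 243, 118, 377, 266, 17
Sorted deviations: 0, 17, 118, 154, 184, 210, 243, 266, 345, 377, 387 → MAD = 210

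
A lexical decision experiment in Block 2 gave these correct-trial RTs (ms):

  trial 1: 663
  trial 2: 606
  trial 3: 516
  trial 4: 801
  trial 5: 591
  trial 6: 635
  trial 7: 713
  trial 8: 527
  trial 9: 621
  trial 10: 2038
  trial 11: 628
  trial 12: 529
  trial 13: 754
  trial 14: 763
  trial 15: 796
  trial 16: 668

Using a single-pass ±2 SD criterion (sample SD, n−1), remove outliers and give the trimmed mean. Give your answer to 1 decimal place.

n = 16, ΣRT = 11849, M = 740.562
Σ(x−M)² = 1922175.94; s = √(1922175.94/15) = 357.974
Cutoffs: 740.562 ± 2·357.974 → [24.6, 1456.5]
Outside: 2038 → excluded.
Retained (n=15): Σ = 9811, mean = 9811/15 = 654.067

654.1 ms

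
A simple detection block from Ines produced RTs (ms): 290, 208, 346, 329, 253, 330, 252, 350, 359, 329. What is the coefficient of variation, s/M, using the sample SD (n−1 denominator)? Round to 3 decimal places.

n = 10, Σ = 3046, M = 304.6000
Σ(x−M)² = 23544.400; s = √(23544.400/9) = 51.1473
CV = 51.1473 / 304.6000 = 0.16792

0.168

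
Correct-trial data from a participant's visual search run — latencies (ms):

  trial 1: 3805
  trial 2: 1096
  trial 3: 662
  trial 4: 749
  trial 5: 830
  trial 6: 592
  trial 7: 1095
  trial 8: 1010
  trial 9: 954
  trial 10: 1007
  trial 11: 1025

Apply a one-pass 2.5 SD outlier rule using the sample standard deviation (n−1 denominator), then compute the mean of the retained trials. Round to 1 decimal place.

n = 11, ΣRT = 12825, M = 1165.909
Σ(x−M)² = 7958980.91; s = √(7958980.91/10) = 892.131
Cutoffs: 1165.909 ± 2.5·892.131 → [-1064.4, 3396.2]
Outside: 3805 → excluded.
Retained (n=10): Σ = 9020, mean = 9020/10 = 902.000

902.0 ms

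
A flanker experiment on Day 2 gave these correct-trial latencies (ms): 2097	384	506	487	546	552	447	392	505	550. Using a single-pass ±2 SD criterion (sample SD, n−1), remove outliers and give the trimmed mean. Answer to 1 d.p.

n = 10, ΣRT = 6466, M = 646.600
Σ(x−M)² = 2370972.40; s = √(2370972.40/9) = 513.265
Cutoffs: 646.600 ± 2·513.265 → [-379.9, 1673.1]
Outside: 2097 → excluded.
Retained (n=9): Σ = 4369, mean = 4369/9 = 485.444

485.4 ms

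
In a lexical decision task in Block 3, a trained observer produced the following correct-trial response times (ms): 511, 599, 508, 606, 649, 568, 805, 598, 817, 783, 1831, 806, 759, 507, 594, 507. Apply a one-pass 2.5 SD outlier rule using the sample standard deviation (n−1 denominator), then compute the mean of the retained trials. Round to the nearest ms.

n = 16, ΣRT = 11448, M = 715.500
Σ(x−M)² = 1529422.00; s = √(1529422.00/15) = 319.314
Cutoffs: 715.500 ± 2.5·319.314 → [-82.8, 1513.8]
Outside: 1831 → excluded.
Retained (n=15): Σ = 9617, mean = 9617/15 = 641.133

641 ms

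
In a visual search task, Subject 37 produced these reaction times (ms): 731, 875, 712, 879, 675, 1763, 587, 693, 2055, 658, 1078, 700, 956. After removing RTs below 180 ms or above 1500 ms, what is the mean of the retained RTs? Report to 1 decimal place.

Excluded: 1763, 2055
Retained (n=11): Σ = 8544
Mean = 8544/11 = 776.7273

776.7 ms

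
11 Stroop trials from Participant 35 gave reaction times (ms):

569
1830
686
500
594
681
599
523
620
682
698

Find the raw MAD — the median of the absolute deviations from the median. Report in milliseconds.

62 ms

Sorted: 500, 523, 569, 594, 599, 620, 681, 682, 686, 698, 1830 → median = 620
|x − 620|: 51, 1210, 66, 120, 26, 61, 21, 97, 0, 62, 78
Sorted deviations: 0, 21, 26, 51, 61, 62, 66, 78, 97, 120, 1210 → MAD = 62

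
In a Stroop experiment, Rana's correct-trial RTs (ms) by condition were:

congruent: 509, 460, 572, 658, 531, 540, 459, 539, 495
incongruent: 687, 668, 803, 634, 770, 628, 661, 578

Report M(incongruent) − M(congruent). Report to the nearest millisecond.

149 ms

M(congruent) = 4763/9 = 529.222
M(incongruent) = 5429/8 = 678.625
Difference = 678.625 − 529.222 = 149.403 ms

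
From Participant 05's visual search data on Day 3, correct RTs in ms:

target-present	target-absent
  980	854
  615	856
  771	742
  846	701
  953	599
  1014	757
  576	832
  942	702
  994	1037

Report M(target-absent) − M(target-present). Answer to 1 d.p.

M(target-present) = 7691/9 = 854.556
M(target-absent) = 7080/9 = 786.667
Difference = 786.667 − 854.556 = -67.889 ms

-67.9 ms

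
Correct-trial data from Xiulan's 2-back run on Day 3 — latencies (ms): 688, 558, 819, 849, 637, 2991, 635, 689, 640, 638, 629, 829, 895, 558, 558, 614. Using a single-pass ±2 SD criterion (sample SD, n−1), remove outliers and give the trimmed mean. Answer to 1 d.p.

682.4 ms

n = 16, ΣRT = 13227, M = 826.688
Σ(x−M)² = 5171745.44; s = √(5171745.44/15) = 587.182
Cutoffs: 826.688 ± 2·587.182 → [-347.7, 2001.1]
Outside: 2991 → excluded.
Retained (n=15): Σ = 10236, mean = 10236/15 = 682.400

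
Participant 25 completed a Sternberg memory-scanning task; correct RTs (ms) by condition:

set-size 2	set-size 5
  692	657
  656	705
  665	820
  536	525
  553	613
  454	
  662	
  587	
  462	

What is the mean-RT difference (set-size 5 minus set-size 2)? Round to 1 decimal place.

78.8 ms

M(set-size 2) = 5267/9 = 585.222
M(set-size 5) = 3320/5 = 664.000
Difference = 664.000 − 585.222 = 78.778 ms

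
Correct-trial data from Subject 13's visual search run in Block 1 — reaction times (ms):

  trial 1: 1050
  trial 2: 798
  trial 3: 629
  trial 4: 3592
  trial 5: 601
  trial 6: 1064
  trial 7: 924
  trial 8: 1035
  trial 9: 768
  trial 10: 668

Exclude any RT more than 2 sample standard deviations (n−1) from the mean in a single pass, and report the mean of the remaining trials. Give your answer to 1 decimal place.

n = 10, ΣRT = 11129, M = 1112.900
Σ(x−M)² = 7106290.90; s = √(7106290.90/9) = 888.588
Cutoffs: 1112.900 ± 2·888.588 → [-664.3, 2890.1]
Outside: 3592 → excluded.
Retained (n=9): Σ = 7537, mean = 7537/9 = 837.444

837.4 ms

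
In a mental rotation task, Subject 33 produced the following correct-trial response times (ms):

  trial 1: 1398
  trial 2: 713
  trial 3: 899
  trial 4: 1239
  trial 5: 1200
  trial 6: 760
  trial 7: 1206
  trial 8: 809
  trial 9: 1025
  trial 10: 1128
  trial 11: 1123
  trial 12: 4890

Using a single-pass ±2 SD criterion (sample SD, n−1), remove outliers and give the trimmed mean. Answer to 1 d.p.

n = 12, ΣRT = 16390, M = 1365.833
Σ(x−M)² = 14042841.67; s = √(14042841.67/11) = 1129.877
Cutoffs: 1365.833 ± 2·1129.877 → [-893.9, 3625.6]
Outside: 4890 → excluded.
Retained (n=11): Σ = 11500, mean = 11500/11 = 1045.455

1045.5 ms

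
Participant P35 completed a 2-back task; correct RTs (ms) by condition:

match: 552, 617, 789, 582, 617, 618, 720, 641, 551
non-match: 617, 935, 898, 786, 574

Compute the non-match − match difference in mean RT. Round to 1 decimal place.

M(match) = 5687/9 = 631.889
M(non-match) = 3810/5 = 762.000
Difference = 762.000 − 631.889 = 130.111 ms

130.1 ms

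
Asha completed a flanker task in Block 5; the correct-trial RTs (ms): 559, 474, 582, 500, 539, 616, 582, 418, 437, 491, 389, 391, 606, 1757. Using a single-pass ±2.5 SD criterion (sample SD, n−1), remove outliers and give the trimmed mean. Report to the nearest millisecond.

n = 14, ΣRT = 8341, M = 595.786
Σ(x−M)² = 1530394.36; s = √(1530394.36/13) = 343.107
Cutoffs: 595.786 ± 2.5·343.107 → [-262.0, 1453.6]
Outside: 1757 → excluded.
Retained (n=13): Σ = 6584, mean = 6584/13 = 506.462

506 ms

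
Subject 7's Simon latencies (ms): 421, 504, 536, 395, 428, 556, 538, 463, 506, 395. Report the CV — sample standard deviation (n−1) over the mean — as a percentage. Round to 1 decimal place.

n = 10, Σ = 4742, M = 474.2000
Σ(x−M)² = 34115.600; s = √(34115.600/9) = 61.5680
CV = 61.5680 / 474.2000 = 0.12984 = 12.984%

13.0%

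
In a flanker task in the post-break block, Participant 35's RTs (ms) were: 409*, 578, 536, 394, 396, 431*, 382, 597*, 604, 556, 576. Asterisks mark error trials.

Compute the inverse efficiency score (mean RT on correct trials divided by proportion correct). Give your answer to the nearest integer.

691 ms

Correct trials (n=8): 578, 536, 394, 396, 382, 604, 556, 576
Mean correct RT = 4022/8 = 502.7500 ms
Proportion correct = 8/11
IES = 502.7500 / (8/11) = 691.281 ms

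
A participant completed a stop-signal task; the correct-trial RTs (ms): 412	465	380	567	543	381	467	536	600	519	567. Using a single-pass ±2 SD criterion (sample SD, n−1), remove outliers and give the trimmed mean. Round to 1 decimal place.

494.3 ms

n = 11, ΣRT = 5437, M = 494.273
Σ(x−M)² = 60742.18; s = √(60742.18/10) = 77.937
Cutoffs: 494.273 ± 2·77.937 → [338.4, 650.1]
No RTs fall outside the cutoffs; all 11 retained. Mean = 5437/11 = 494.273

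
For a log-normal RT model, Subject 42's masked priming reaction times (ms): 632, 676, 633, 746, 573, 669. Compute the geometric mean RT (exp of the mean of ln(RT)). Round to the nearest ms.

ln(RT): 6.4489, 6.5162, 6.4505, 6.6147, 6.3509, 6.5058
Mean ln(RT) = 38.8869/6 = 6.48116
Geometric mean = exp(6.48116) = 652.73 ms

653 ms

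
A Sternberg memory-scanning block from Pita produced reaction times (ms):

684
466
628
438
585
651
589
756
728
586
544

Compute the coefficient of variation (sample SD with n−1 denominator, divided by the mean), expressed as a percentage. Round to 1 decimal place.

n = 11, Σ = 6655, M = 605.0000
Σ(x−M)² = 98764.000; s = √(98764.000/10) = 99.3801
CV = 99.3801 / 605.0000 = 0.16426 = 16.426%

16.4%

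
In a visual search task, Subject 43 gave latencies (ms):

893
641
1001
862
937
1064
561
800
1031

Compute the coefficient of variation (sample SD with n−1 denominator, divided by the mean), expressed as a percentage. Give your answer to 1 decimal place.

19.9%

n = 9, Σ = 7790, M = 865.5556
Σ(x−M)² = 238444.222; s = √(238444.222/8) = 172.6428
CV = 172.6428 / 865.5556 = 0.19946 = 19.946%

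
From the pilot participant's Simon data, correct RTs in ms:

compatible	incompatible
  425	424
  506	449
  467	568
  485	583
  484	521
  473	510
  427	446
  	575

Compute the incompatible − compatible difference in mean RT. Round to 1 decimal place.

42.8 ms

M(compatible) = 3267/7 = 466.714
M(incompatible) = 4076/8 = 509.500
Difference = 509.500 − 466.714 = 42.786 ms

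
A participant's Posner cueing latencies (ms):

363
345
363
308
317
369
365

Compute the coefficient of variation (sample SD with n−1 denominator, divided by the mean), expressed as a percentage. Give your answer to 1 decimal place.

7.2%

n = 7, Σ = 2430, M = 347.1429
Σ(x−M)² = 3744.857; s = √(3744.857/6) = 24.9829
CV = 24.9829 / 347.1429 = 0.07197 = 7.197%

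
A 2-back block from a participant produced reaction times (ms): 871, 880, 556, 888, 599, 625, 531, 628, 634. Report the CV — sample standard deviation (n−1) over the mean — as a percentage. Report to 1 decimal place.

n = 9, Σ = 6212, M = 690.2222
Σ(x−M)² = 170787.556; s = √(170787.556/8) = 146.1111
CV = 146.1111 / 690.2222 = 0.21169 = 21.169%

21.2%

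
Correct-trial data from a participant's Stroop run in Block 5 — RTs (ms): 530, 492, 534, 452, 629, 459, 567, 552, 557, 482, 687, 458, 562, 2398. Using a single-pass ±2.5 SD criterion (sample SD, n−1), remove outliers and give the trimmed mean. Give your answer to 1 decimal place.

535.5 ms

n = 14, ΣRT = 9359, M = 668.500
Σ(x−M)² = 3279001.50; s = √(3279001.50/13) = 502.226
Cutoffs: 668.500 ± 2.5·502.226 → [-587.1, 1924.1]
Outside: 2398 → excluded.
Retained (n=13): Σ = 6961, mean = 6961/13 = 535.462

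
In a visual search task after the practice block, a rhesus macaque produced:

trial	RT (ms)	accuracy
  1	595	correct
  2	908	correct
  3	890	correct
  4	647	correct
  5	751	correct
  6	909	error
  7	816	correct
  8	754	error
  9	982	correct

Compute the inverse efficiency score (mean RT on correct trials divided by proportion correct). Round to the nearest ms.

Correct trials (n=7): 595, 908, 890, 647, 751, 816, 982
Mean correct RT = 5589/7 = 798.4286 ms
Proportion correct = 7/9
IES = 798.4286 / (7/9) = 1026.551 ms

1027 ms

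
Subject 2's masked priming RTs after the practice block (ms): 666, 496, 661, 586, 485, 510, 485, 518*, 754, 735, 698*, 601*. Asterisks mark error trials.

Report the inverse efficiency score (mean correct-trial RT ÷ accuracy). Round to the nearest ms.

797 ms

Correct trials (n=9): 666, 496, 661, 586, 485, 510, 485, 754, 735
Mean correct RT = 5378/9 = 597.5556 ms
Proportion correct = 9/12
IES = 597.5556 / (9/12) = 796.741 ms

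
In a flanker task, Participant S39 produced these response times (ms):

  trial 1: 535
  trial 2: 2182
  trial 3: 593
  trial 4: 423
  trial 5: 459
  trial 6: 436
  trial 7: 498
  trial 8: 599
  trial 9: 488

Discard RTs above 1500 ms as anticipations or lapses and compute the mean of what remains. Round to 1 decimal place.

Excluded: 2182
Retained (n=8): Σ = 4031
Mean = 4031/8 = 503.8750

503.9 ms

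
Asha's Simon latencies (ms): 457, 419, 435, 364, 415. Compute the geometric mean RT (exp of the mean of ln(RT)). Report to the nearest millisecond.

ln(RT): 6.1247, 6.0379, 6.0753, 5.8972, 6.0283
Mean ln(RT) = 30.1633/5 = 6.03267
Geometric mean = exp(6.03267) = 416.83 ms

417 ms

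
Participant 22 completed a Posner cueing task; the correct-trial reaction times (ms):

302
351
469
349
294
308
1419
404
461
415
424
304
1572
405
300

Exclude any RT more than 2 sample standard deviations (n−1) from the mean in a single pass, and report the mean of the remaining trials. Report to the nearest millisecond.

368 ms

n = 15, ΣRT = 7777, M = 518.467
Σ(x−M)² = 2264275.73; s = √(2264275.73/14) = 402.162
Cutoffs: 518.467 ± 2·402.162 → [-285.9, 1322.8]
Outside: 1419, 1572 → excluded.
Retained (n=13): Σ = 4786, mean = 4786/13 = 368.154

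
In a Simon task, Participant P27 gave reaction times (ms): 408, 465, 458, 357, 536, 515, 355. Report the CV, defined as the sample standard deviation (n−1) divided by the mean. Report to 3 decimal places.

0.162

n = 7, Σ = 3094, M = 442.0000
Σ(x−M)² = 30900.000; s = √(30900.000/6) = 71.7635
CV = 71.7635 / 442.0000 = 0.16236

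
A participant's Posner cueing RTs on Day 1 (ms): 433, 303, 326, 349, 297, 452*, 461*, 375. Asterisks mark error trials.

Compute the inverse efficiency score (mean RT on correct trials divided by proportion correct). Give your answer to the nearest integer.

Correct trials (n=6): 433, 303, 326, 349, 297, 375
Mean correct RT = 2083/6 = 347.1667 ms
Proportion correct = 6/8
IES = 347.1667 / (6/8) = 462.889 ms

463 ms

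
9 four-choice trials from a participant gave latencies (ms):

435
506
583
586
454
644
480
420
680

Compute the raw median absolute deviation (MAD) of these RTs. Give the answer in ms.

77 ms

Sorted: 420, 435, 454, 480, 506, 583, 586, 644, 680 → median = 506
|x − 506|: 71, 0, 77, 80, 52, 138, 26, 86, 174
Sorted deviations: 0, 26, 52, 71, 77, 80, 86, 138, 174 → MAD = 77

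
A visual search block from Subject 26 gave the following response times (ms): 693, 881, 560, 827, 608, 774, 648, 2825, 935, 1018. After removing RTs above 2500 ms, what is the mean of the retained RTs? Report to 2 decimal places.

Excluded: 2825
Retained (n=9): Σ = 6944
Mean = 6944/9 = 771.5556

771.56 ms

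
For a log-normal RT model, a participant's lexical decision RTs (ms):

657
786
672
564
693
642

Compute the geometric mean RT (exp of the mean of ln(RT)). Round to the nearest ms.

666 ms

ln(RT): 6.4877, 6.6670, 6.5103, 6.3351, 6.5410, 6.4646
Mean ln(RT) = 39.0056/6 = 6.50093
Geometric mean = exp(6.50093) = 665.76 ms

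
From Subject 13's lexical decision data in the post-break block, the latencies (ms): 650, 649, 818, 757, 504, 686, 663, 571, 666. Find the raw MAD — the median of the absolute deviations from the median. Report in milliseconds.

23 ms

Sorted: 504, 571, 649, 650, 663, 666, 686, 757, 818 → median = 663
|x − 663|: 13, 14, 155, 94, 159, 23, 0, 92, 3
Sorted deviations: 0, 3, 13, 14, 23, 92, 94, 155, 159 → MAD = 23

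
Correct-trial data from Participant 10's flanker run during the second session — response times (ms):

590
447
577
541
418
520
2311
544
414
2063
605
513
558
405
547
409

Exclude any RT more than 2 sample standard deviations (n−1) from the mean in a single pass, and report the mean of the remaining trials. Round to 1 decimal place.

n = 16, ΣRT = 11462, M = 716.375
Σ(x−M)² = 5042647.75; s = √(5042647.75/15) = 579.807
Cutoffs: 716.375 ± 2·579.807 → [-443.2, 1876.0]
Outside: 2063, 2311 → excluded.
Retained (n=14): Σ = 7088, mean = 7088/14 = 506.286

506.3 ms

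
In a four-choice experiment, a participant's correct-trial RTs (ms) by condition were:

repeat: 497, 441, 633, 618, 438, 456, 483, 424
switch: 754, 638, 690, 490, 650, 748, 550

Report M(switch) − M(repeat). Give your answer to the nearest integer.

M(repeat) = 3990/8 = 498.750
M(switch) = 4520/7 = 645.714
Difference = 645.714 − 498.750 = 146.964 ms

147 ms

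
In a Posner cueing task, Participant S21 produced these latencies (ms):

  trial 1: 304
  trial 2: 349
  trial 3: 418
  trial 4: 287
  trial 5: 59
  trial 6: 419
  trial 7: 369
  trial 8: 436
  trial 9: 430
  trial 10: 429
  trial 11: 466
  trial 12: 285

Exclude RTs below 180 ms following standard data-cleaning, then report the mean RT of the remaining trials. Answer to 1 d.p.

Excluded: 59
Retained (n=11): Σ = 4192
Mean = 4192/11 = 381.0909

381.1 ms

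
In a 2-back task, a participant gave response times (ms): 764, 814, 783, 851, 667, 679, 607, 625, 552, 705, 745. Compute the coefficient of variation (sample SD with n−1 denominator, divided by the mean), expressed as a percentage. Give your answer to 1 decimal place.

n = 11, Σ = 7792, M = 708.3636
Σ(x−M)² = 85770.545; s = √(85770.545/10) = 92.6124
CV = 92.6124 / 708.3636 = 0.13074 = 13.074%

13.1%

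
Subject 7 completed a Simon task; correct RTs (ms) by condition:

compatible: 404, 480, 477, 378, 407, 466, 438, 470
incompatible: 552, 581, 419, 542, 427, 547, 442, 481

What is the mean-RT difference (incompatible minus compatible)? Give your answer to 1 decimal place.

M(compatible) = 3520/8 = 440.000
M(incompatible) = 3991/8 = 498.875
Difference = 498.875 − 440.000 = 58.875 ms

58.9 ms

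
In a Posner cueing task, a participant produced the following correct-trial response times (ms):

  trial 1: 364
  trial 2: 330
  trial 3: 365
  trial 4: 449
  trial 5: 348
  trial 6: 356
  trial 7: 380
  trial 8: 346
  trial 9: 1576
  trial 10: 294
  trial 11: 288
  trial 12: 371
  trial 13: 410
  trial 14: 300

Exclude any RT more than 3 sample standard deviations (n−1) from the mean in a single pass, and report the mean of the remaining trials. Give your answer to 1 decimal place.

353.9 ms

n = 14, ΣRT = 6177, M = 441.214
Σ(x−M)² = 1411694.36; s = √(1411694.36/13) = 329.533
Cutoffs: 441.214 ± 3·329.533 → [-547.4, 1429.8]
Outside: 1576 → excluded.
Retained (n=13): Σ = 4601, mean = 4601/13 = 353.923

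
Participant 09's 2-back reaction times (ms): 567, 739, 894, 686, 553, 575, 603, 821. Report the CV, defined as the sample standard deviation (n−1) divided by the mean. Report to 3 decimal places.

0.189

n = 8, Σ = 5438, M = 679.7500
Σ(x−M)² = 115045.500; s = √(115045.500/7) = 128.1993
CV = 128.1993 / 679.7500 = 0.18860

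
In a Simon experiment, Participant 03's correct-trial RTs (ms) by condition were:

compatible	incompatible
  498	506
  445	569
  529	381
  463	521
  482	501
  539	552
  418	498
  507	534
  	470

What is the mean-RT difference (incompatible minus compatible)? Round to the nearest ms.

M(compatible) = 3881/8 = 485.125
M(incompatible) = 4532/9 = 503.556
Difference = 503.556 − 485.125 = 18.431 ms

18 ms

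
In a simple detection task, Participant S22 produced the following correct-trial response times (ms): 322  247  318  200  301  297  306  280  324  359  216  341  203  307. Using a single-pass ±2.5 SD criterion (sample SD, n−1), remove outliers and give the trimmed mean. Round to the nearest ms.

287 ms

n = 14, ΣRT = 4021, M = 287.214
Σ(x−M)² = 34026.36; s = √(34026.36/13) = 51.161
Cutoffs: 287.214 ± 2.5·51.161 → [159.3, 415.1]
No RTs fall outside the cutoffs; all 14 retained. Mean = 4021/14 = 287.214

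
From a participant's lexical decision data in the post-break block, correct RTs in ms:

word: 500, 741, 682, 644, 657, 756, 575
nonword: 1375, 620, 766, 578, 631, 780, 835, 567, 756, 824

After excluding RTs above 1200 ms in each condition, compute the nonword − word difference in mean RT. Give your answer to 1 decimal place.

55.6 ms

nonword: exclude 1375
M(word) = 4555/7 = 650.714
M(nonword) = 6357/9 = 706.333
Difference = 706.333 − 650.714 = 55.619 ms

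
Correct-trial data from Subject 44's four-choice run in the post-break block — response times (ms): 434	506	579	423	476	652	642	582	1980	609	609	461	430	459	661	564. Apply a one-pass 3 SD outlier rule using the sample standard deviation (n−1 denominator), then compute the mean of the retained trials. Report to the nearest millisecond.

n = 16, ΣRT = 10067, M = 629.188
Σ(x−M)² = 2052380.44; s = √(2052380.44/15) = 369.899
Cutoffs: 629.188 ± 3·369.899 → [-480.5, 1738.9]
Outside: 1980 → excluded.
Retained (n=15): Σ = 8087, mean = 8087/15 = 539.133

539 ms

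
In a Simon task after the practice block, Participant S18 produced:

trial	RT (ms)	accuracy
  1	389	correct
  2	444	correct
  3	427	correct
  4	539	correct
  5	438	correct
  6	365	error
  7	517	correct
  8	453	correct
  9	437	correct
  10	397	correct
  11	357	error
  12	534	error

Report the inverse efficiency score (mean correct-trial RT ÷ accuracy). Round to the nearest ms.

Correct trials (n=9): 389, 444, 427, 539, 438, 517, 453, 437, 397
Mean correct RT = 4041/9 = 449.0000 ms
Proportion correct = 9/12
IES = 449.0000 / (9/12) = 598.667 ms

599 ms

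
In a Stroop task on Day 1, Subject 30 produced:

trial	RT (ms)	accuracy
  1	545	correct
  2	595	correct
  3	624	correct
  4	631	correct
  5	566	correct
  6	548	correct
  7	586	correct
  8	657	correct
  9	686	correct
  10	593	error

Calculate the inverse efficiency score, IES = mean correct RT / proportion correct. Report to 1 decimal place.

671.4 ms

Correct trials (n=9): 545, 595, 624, 631, 566, 548, 586, 657, 686
Mean correct RT = 5438/9 = 604.2222 ms
Proportion correct = 9/10
IES = 604.2222 / (9/10) = 671.358 ms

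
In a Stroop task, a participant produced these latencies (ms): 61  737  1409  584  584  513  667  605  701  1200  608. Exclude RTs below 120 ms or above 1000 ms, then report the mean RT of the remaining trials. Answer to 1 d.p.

Excluded: 61, 1200, 1409
Retained (n=8): Σ = 4999
Mean = 4999/8 = 624.8750

624.9 ms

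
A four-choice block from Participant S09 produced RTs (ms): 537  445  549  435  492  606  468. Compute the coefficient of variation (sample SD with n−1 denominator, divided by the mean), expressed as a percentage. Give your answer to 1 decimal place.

n = 7, Σ = 3532, M = 504.5714
Σ(x−M)² = 23197.714; s = √(23197.714/6) = 62.1795
CV = 62.1795 / 504.5714 = 0.12323 = 12.323%

12.3%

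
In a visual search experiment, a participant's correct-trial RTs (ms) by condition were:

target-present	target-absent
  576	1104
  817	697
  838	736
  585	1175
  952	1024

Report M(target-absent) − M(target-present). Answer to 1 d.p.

M(target-present) = 3768/5 = 753.600
M(target-absent) = 4736/5 = 947.200
Difference = 947.200 − 753.600 = 193.600 ms

193.6 ms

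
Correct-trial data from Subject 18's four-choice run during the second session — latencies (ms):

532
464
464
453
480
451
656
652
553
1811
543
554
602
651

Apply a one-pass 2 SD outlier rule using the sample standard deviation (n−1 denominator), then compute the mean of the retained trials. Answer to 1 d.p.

n = 14, ΣRT = 8866, M = 633.286
Σ(x−M)² = 1566854.86; s = √(1566854.86/13) = 347.170
Cutoffs: 633.286 ± 2·347.170 → [-61.1, 1327.6]
Outside: 1811 → excluded.
Retained (n=13): Σ = 7055, mean = 7055/13 = 542.692

542.7 ms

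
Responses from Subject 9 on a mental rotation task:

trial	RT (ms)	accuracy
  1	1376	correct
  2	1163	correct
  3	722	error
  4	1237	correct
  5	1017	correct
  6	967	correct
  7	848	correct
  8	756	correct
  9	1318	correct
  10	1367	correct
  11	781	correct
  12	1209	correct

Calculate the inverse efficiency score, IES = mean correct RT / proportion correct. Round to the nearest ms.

Correct trials (n=11): 1376, 1163, 1237, 1017, 967, 848, 756, 1318, 1367, 781, 1209
Mean correct RT = 12039/11 = 1094.4545 ms
Proportion correct = 11/12
IES = 1094.4545 / (11/12) = 1193.950 ms

1194 ms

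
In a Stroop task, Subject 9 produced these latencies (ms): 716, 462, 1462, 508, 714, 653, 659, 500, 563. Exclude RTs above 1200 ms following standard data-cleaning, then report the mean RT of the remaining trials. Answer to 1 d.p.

Excluded: 1462
Retained (n=8): Σ = 4775
Mean = 4775/8 = 596.8750

596.9 ms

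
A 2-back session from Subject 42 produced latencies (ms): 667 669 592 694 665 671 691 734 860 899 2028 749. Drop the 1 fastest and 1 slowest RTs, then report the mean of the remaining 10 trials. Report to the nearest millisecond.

Sorted: 592, 665, 667, 669, 671, 691, 694, 734, 749, 860, 899, 2028
Drop lowest 1 (592) and highest 1 (2028)
Remaining (n=10): Σ = 7299, mean = 7299/10 = 729.900

730 ms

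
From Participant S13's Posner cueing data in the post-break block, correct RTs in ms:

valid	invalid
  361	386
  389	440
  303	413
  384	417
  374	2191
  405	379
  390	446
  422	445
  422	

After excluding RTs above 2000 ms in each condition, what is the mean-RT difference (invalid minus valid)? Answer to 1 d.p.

invalid: exclude 2191
M(valid) = 3450/9 = 383.333
M(invalid) = 2926/7 = 418.000
Difference = 418.000 − 383.333 = 34.667 ms

34.7 ms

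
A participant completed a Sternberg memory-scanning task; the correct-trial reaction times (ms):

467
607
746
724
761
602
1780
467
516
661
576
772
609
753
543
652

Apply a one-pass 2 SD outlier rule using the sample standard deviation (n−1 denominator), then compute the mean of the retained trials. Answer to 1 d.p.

n = 16, ΣRT = 11236, M = 702.250
Σ(x−M)² = 1393543.00; s = √(1393543.00/15) = 304.800
Cutoffs: 702.250 ± 2·304.800 → [92.7, 1311.8]
Outside: 1780 → excluded.
Retained (n=15): Σ = 9456, mean = 9456/15 = 630.400

630.4 ms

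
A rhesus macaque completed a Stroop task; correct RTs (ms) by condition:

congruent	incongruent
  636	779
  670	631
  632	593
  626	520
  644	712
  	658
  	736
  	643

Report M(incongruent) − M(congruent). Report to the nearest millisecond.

17 ms

M(congruent) = 3208/5 = 641.600
M(incongruent) = 5272/8 = 659.000
Difference = 659.000 − 641.600 = 17.400 ms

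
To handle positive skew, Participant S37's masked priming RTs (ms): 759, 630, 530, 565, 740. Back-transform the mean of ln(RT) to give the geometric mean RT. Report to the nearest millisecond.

ln(RT): 6.6320, 6.4457, 6.2729, 6.3368, 6.6067
Mean ln(RT) = 32.2941/5 = 6.45881
Geometric mean = exp(6.45881) = 638.30 ms

638 ms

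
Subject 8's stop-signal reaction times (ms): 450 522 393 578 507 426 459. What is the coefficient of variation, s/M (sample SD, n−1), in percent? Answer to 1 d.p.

13.2%

n = 7, Σ = 3335, M = 476.4286
Σ(x−M)² = 23833.714; s = √(23833.714/6) = 63.0261
CV = 63.0261 / 476.4286 = 0.13229 = 13.229%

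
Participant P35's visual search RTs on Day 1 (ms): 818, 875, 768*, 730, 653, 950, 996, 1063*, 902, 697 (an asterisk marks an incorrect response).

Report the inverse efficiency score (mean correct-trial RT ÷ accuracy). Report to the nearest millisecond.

Correct trials (n=8): 818, 875, 730, 653, 950, 996, 902, 697
Mean correct RT = 6621/8 = 827.6250 ms
Proportion correct = 8/10
IES = 827.6250 / (8/10) = 1034.531 ms

1035 ms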